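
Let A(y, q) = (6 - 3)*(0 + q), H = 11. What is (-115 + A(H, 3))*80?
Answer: -8480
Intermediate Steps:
A(y, q) = 3*q
(-115 + A(H, 3))*80 = (-115 + 3*3)*80 = (-115 + 9)*80 = -106*80 = -8480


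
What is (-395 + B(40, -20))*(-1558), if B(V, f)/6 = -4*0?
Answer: 615410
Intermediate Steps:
B(V, f) = 0 (B(V, f) = 6*(-4*0) = 6*0 = 0)
(-395 + B(40, -20))*(-1558) = (-395 + 0)*(-1558) = -395*(-1558) = 615410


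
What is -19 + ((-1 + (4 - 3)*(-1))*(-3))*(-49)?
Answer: -313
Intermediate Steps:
-19 + ((-1 + (4 - 3)*(-1))*(-3))*(-49) = -19 + ((-1 + 1*(-1))*(-3))*(-49) = -19 + ((-1 - 1)*(-3))*(-49) = -19 - 2*(-3)*(-49) = -19 + 6*(-49) = -19 - 294 = -313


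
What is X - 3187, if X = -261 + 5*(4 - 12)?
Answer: -3488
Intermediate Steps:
X = -301 (X = -261 + 5*(-8) = -261 - 40 = -301)
X - 3187 = -301 - 3187 = -3488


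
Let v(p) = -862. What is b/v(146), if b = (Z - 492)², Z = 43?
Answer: -201601/862 ≈ -233.88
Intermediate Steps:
b = 201601 (b = (43 - 492)² = (-449)² = 201601)
b/v(146) = 201601/(-862) = 201601*(-1/862) = -201601/862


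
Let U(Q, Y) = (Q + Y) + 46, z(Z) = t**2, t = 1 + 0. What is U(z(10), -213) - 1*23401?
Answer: -23567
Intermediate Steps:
t = 1
z(Z) = 1 (z(Z) = 1**2 = 1)
U(Q, Y) = 46 + Q + Y
U(z(10), -213) - 1*23401 = (46 + 1 - 213) - 1*23401 = -166 - 23401 = -23567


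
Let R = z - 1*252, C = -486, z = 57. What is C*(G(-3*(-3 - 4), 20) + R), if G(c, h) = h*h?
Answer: -99630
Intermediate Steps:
G(c, h) = h**2
R = -195 (R = 57 - 1*252 = 57 - 252 = -195)
C*(G(-3*(-3 - 4), 20) + R) = -486*(20**2 - 195) = -486*(400 - 195) = -486*205 = -99630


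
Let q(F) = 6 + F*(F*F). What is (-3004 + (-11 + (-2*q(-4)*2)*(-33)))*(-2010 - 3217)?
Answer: 55777317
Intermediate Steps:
q(F) = 6 + F³ (q(F) = 6 + F*F² = 6 + F³)
(-3004 + (-11 + (-2*q(-4)*2)*(-33)))*(-2010 - 3217) = (-3004 + (-11 + (-2*(6 + (-4)³)*2)*(-33)))*(-2010 - 3217) = (-3004 + (-11 + (-2*(6 - 64)*2)*(-33)))*(-5227) = (-3004 + (-11 + (-2*(-58)*2)*(-33)))*(-5227) = (-3004 + (-11 + (116*2)*(-33)))*(-5227) = (-3004 + (-11 + 232*(-33)))*(-5227) = (-3004 + (-11 - 7656))*(-5227) = (-3004 - 7667)*(-5227) = -10671*(-5227) = 55777317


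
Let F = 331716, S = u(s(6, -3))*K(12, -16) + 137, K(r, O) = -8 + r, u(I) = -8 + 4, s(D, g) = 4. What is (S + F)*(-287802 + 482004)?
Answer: 64443409074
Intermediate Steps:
u(I) = -4
S = 121 (S = -4*(-8 + 12) + 137 = -4*4 + 137 = -16 + 137 = 121)
(S + F)*(-287802 + 482004) = (121 + 331716)*(-287802 + 482004) = 331837*194202 = 64443409074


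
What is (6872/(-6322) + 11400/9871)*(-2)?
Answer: -4237288/31202231 ≈ -0.13580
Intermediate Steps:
(6872/(-6322) + 11400/9871)*(-2) = (6872*(-1/6322) + 11400*(1/9871))*(-2) = (-3436/3161 + 11400/9871)*(-2) = (2118644/31202231)*(-2) = -4237288/31202231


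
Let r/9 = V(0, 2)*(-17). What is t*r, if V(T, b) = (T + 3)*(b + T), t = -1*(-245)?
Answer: -224910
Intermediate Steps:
t = 245
V(T, b) = (3 + T)*(T + b)
r = -918 (r = 9*((0**2 + 3*0 + 3*2 + 0*2)*(-17)) = 9*((0 + 0 + 6 + 0)*(-17)) = 9*(6*(-17)) = 9*(-102) = -918)
t*r = 245*(-918) = -224910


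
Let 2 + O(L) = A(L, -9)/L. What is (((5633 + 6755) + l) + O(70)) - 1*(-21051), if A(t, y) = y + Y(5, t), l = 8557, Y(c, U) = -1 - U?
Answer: 293950/7 ≈ 41993.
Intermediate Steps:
A(t, y) = -1 + y - t (A(t, y) = y + (-1 - t) = -1 + y - t)
O(L) = -2 + (-10 - L)/L (O(L) = -2 + (-1 - 9 - L)/L = -2 + (-10 - L)/L)
(((5633 + 6755) + l) + O(70)) - 1*(-21051) = (((5633 + 6755) + 8557) + (-3 - 10/70)) - 1*(-21051) = ((12388 + 8557) + (-3 - 10*1/70)) + 21051 = (20945 + (-3 - 1/7)) + 21051 = (20945 - 22/7) + 21051 = 146593/7 + 21051 = 293950/7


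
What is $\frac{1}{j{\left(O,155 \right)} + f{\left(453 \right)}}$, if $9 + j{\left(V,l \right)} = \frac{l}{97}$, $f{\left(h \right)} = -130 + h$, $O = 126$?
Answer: $\frac{97}{30613} \approx 0.0031686$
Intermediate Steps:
$j{\left(V,l \right)} = -9 + \frac{l}{97}$
$\frac{1}{j{\left(O,155 \right)} + f{\left(453 \right)}} = \frac{1}{\left(-9 + \frac{1}{97} \cdot 155\right) + \left(-130 + 453\right)} = \frac{1}{\left(-9 + \frac{155}{97}\right) + 323} = \frac{1}{- \frac{718}{97} + 323} = \frac{1}{\frac{30613}{97}} = \frac{97}{30613}$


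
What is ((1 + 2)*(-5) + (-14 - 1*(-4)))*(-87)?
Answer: 2175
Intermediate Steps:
((1 + 2)*(-5) + (-14 - 1*(-4)))*(-87) = (3*(-5) + (-14 + 4))*(-87) = (-15 - 10)*(-87) = -25*(-87) = 2175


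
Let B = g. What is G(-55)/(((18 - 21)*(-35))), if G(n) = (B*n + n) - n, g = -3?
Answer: 11/7 ≈ 1.5714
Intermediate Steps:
B = -3
G(n) = -3*n (G(n) = (-3*n + n) - n = -2*n - n = -3*n)
G(-55)/(((18 - 21)*(-35))) = (-3*(-55))/(((18 - 21)*(-35))) = 165/((-3*(-35))) = 165/105 = 165*(1/105) = 11/7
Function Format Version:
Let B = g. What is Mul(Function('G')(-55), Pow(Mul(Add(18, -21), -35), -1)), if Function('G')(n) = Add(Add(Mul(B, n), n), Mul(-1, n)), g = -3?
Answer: Rational(11, 7) ≈ 1.5714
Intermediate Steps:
B = -3
Function('G')(n) = Mul(-3, n) (Function('G')(n) = Add(Add(Mul(-3, n), n), Mul(-1, n)) = Add(Mul(-2, n), Mul(-1, n)) = Mul(-3, n))
Mul(Function('G')(-55), Pow(Mul(Add(18, -21), -35), -1)) = Mul(Mul(-3, -55), Pow(Mul(Add(18, -21), -35), -1)) = Mul(165, Pow(Mul(-3, -35), -1)) = Mul(165, Pow(105, -1)) = Mul(165, Rational(1, 105)) = Rational(11, 7)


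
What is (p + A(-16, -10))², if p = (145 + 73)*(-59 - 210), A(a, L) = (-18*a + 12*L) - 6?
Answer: 3419910400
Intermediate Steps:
A(a, L) = -6 - 18*a + 12*L
p = -58642 (p = 218*(-269) = -58642)
(p + A(-16, -10))² = (-58642 + (-6 - 18*(-16) + 12*(-10)))² = (-58642 + (-6 + 288 - 120))² = (-58642 + 162)² = (-58480)² = 3419910400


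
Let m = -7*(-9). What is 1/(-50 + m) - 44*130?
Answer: -74359/13 ≈ -5719.9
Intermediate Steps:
m = 63
1/(-50 + m) - 44*130 = 1/(-50 + 63) - 44*130 = 1/13 - 5720 = -74359/13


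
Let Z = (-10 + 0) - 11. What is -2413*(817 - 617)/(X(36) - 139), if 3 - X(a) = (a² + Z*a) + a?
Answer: 60325/89 ≈ 677.81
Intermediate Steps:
Z = -21 (Z = -10 - 11 = -21)
X(a) = 3 - a² + 20*a (X(a) = 3 - ((a² - 21*a) + a) = 3 - (a² - 20*a) = 3 + (-a² + 20*a) = 3 - a² + 20*a)
-2413*(817 - 617)/(X(36) - 139) = -2413*(817 - 617)/((3 - 1*36² + 20*36) - 139) = -482600/((3 - 1*1296 + 720) - 139) = -482600/((3 - 1296 + 720) - 139) = -482600/(-573 - 139) = -482600/(-712) = -482600*(-1)/712 = -2413*(-25/89) = 60325/89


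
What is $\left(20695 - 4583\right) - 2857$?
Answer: $13255$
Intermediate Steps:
$\left(20695 - 4583\right) - 2857 = 16112 - 2857 = 13255$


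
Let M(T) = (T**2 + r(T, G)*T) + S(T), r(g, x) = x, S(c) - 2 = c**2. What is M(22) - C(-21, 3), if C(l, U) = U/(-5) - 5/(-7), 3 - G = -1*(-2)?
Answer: 34716/35 ≈ 991.89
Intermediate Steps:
G = 1 (G = 3 - (-1)*(-2) = 3 - 1*2 = 3 - 2 = 1)
S(c) = 2 + c**2
C(l, U) = 5/7 - U/5 (C(l, U) = U*(-1/5) - 5*(-1/7) = -U/5 + 5/7 = 5/7 - U/5)
M(T) = 2 + T + 2*T**2 (M(T) = (T**2 + 1*T) + (2 + T**2) = (T**2 + T) + (2 + T**2) = (T + T**2) + (2 + T**2) = 2 + T + 2*T**2)
M(22) - C(-21, 3) = (2 + 22 + 2*22**2) - (5/7 - 1/5*3) = (2 + 22 + 2*484) - (5/7 - 3/5) = (2 + 22 + 968) - 1*4/35 = 992 - 4/35 = 34716/35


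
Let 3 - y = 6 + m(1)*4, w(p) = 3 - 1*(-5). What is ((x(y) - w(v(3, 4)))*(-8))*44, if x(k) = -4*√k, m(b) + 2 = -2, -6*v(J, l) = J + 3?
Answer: 2816 + 1408*√13 ≈ 7892.6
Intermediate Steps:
v(J, l) = -½ - J/6 (v(J, l) = -(J + 3)/6 = -(3 + J)/6 = -½ - J/6)
m(b) = -4 (m(b) = -2 - 2 = -4)
w(p) = 8 (w(p) = 3 + 5 = 8)
y = 13 (y = 3 - (6 - 4*4) = 3 - (6 - 16) = 3 - 1*(-10) = 3 + 10 = 13)
((x(y) - w(v(3, 4)))*(-8))*44 = ((-4*√13 - 1*8)*(-8))*44 = ((-4*√13 - 8)*(-8))*44 = ((-8 - 4*√13)*(-8))*44 = (64 + 32*√13)*44 = 2816 + 1408*√13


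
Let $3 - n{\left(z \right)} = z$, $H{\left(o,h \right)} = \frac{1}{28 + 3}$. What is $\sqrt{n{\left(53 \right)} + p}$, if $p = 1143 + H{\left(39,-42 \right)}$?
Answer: $\frac{2 \sqrt{262601}}{31} \approx 33.061$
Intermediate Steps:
$H{\left(o,h \right)} = \frac{1}{31}$
$n{\left(z \right)} = 3 - z$
$p = \frac{35434}{31}$ ($p = 1143 + \frac{1}{31} = \frac{35434}{31} \approx 1143.0$)
$\sqrt{n{\left(53 \right)} + p} = \sqrt{\left(3 - 53\right) + \frac{35434}{31}} = \sqrt{-50 + \frac{35434}{31}} = \sqrt{\frac{33884}{31}} = \frac{2 \sqrt{262601}}{31}$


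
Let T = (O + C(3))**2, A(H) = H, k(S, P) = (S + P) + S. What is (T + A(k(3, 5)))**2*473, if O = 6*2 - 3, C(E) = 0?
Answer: 4003472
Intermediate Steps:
k(S, P) = P + 2*S (k(S, P) = (P + S) + S = P + 2*S)
O = 9 (O = 12 - 3 = 9)
T = 81 (T = (9 + 0)**2 = 9**2 = 81)
(T + A(k(3, 5)))**2*473 = (81 + (5 + 2*3))**2*473 = (81 + (5 + 6))**2*473 = (81 + 11)**2*473 = 92**2*473 = 8464*473 = 4003472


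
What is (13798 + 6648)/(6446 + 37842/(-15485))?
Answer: 158303155/49889234 ≈ 3.1731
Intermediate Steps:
(13798 + 6648)/(6446 + 37842/(-15485)) = 20446/(6446 + 37842*(-1/15485)) = 20446/(6446 - 37842/15485) = 20446/(99778468/15485) = 20446*(15485/99778468) = 158303155/49889234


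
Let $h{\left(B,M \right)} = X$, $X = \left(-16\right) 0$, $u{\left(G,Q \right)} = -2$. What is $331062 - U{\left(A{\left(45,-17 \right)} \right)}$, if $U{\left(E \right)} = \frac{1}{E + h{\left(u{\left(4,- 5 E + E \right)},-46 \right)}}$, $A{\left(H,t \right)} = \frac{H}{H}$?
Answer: $331061$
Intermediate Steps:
$A{\left(H,t \right)} = 1$
$X = 0$
$h{\left(B,M \right)} = 0$
$U{\left(E \right)} = \frac{1}{E}$ ($U{\left(E \right)} = \frac{1}{E + 0} = \frac{1}{E}$)
$331062 - U{\left(A{\left(45,-17 \right)} \right)} = 331062 - 1^{-1} = 331062 - 1 = 331061$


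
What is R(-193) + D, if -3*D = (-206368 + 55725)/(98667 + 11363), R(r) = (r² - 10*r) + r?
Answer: 12869039383/330090 ≈ 38986.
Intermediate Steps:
R(r) = r² - 9*r
D = 150643/330090 (D = -(-206368 + 55725)/(3*(98667 + 11363)) = -(-150643)/(3*110030) = -⅓*(-150643/110030) = 150643/330090 ≈ 0.45637)
R(-193) + D = -193*(-9 - 193) + 150643/330090 = -193*(-202) + 150643/330090 = 38986 + 150643/330090 = 12869039383/330090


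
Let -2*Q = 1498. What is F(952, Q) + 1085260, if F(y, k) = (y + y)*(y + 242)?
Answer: 3358636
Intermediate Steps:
Q = -749 (Q = -½*1498 = -749)
F(y, k) = 2*y*(242 + y) (F(y, k) = (2*y)*(242 + y) = 2*y*(242 + y))
F(952, Q) + 1085260 = 2*952*(242 + 952) + 1085260 = 2*952*1194 + 1085260 = 2273376 + 1085260 = 3358636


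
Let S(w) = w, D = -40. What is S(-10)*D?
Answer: 400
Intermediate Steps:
S(-10)*D = -10*(-40) = 400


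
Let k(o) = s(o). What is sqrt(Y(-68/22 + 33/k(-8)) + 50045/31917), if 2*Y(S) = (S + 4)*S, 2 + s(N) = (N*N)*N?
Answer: sqrt(30626327675865426)/360917436 ≈ 0.48489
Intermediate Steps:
s(N) = -2 + N**3 (s(N) = -2 + (N*N)*N = -2 + N**2*N = -2 + N**3)
k(o) = -2 + o**3
Y(S) = S*(4 + S)/2 (Y(S) = ((S + 4)*S)/2 = ((4 + S)*S)/2 = (S*(4 + S))/2 = S*(4 + S)/2)
sqrt(Y(-68/22 + 33/k(-8)) + 50045/31917) = sqrt((-68/22 + 33/(-2 + (-8)**3))*(4 + (-68/22 + 33/(-2 + (-8)**3)))/2 + 50045/31917) = sqrt((-68*1/22 + 33/(-2 - 512))*(4 + (-68*1/22 + 33/(-2 - 512)))/2 + 50045*(1/31917)) = sqrt((-34/11 + 33/(-514))*(4 + (-34/11 + 33/(-514)))/2 + 50045/31917) = sqrt((-34/11 + 33*(-1/514))*(4 + (-34/11 + 33*(-1/514)))/2 + 50045/31917) = sqrt((-34/11 - 33/514)*(4 + (-34/11 - 33/514))/2 + 50045/31917) = sqrt((1/2)*(-17839/5654)*(4 - 17839/5654) + 50045/31917) = sqrt((1/2)*(-17839/5654)*(4777/5654) + 50045/31917) = sqrt(-85216903/63935432 + 50045/31917) = sqrt(479780801389/2040627183144) = sqrt(30626327675865426)/360917436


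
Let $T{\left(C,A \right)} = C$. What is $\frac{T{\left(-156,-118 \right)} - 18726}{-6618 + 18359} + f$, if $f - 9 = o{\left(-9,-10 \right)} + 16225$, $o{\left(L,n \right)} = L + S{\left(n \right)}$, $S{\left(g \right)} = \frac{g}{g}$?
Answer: $\frac{190490584}{11741} \approx 16224.0$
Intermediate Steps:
$S{\left(g \right)} = 1$
$o{\left(L,n \right)} = 1 + L$ ($o{\left(L,n \right)} = L + 1 = 1 + L$)
$f = 16226$ ($f = 9 + \left(\left(1 - 9\right) + 16225\right) = 9 + \left(-8 + 16225\right) = 9 + 16217 = 16226$)
$\frac{T{\left(-156,-118 \right)} - 18726}{-6618 + 18359} + f = \frac{-156 - 18726}{-6618 + 18359} + 16226 = - \frac{18882}{11741} + 16226 = \frac{190490584}{11741}$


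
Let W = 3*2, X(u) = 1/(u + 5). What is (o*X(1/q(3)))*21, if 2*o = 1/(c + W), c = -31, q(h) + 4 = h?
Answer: -21/200 ≈ -0.10500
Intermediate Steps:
q(h) = -4 + h
X(u) = 1/(5 + u)
W = 6
o = -1/50 (o = 1/(2*(-31 + 6)) = (½)/(-25) = (½)*(-1/25) = -1/50 ≈ -0.020000)
(o*X(1/q(3)))*21 = -1/(50*(5 + 1/(-4 + 3)))*21 = -1/(50*(5 + 1/(-1)))*21 = -1/(50*(5 - 1))*21 = -1/50/4*21 = -1/50*¼*21 = -1/200*21 = -21/200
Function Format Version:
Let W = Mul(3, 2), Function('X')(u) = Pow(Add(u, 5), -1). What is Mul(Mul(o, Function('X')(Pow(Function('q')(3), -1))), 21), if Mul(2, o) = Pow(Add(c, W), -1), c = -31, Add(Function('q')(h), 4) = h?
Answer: Rational(-21, 200) ≈ -0.10500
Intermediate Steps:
Function('q')(h) = Add(-4, h)
Function('X')(u) = Pow(Add(5, u), -1)
W = 6
o = Rational(-1, 50) (o = Mul(Rational(1, 2), Pow(Add(-31, 6), -1)) = Mul(Rational(1, 2), Pow(-25, -1)) = Mul(Rational(1, 2), Rational(-1, 25)) = Rational(-1, 50) ≈ -0.020000)
Mul(Mul(o, Function('X')(Pow(Function('q')(3), -1))), 21) = Mul(Mul(Rational(-1, 50), Pow(Add(5, Pow(Add(-4, 3), -1)), -1)), 21) = Mul(Mul(Rational(-1, 50), Pow(Add(5, Pow(-1, -1)), -1)), 21) = Mul(Mul(Rational(-1, 50), Pow(Add(5, -1), -1)), 21) = Mul(Mul(Rational(-1, 50), Pow(4, -1)), 21) = Mul(Mul(Rational(-1, 50), Rational(1, 4)), 21) = Mul(Rational(-1, 200), 21) = Rational(-21, 200)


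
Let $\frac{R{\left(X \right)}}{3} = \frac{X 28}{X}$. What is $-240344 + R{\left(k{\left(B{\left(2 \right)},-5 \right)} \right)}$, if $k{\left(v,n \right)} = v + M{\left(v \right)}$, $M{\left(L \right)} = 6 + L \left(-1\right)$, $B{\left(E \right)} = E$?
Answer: $-240260$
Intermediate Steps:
$M{\left(L \right)} = 6 - L$
$k{\left(v,n \right)} = 6$ ($k{\left(v,n \right)} = v - \left(-6 + v\right) = 6$)
$R{\left(X \right)} = 84$ ($R{\left(X \right)} = 3 \frac{X 28}{X} = 3 \frac{28 X}{X} = 3 \cdot 28 = 84$)
$-240344 + R{\left(k{\left(B{\left(2 \right)},-5 \right)} \right)} = -240344 + 84 = -240260$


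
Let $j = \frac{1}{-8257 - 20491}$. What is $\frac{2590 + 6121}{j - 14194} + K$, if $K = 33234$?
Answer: $\frac{13560853797614}{408049113} \approx 33233.0$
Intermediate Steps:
$j = - \frac{1}{28748}$ ($j = \frac{1}{-28748} = - \frac{1}{28748} \approx -3.4785 \cdot 10^{-5}$)
$\frac{2590 + 6121}{j - 14194} + K = \frac{2590 + 6121}{- \frac{1}{28748} - 14194} + 33234 = \frac{8711}{- \frac{408049113}{28748}} + 33234 = 8711 \left(- \frac{28748}{408049113}\right) + 33234 = - \frac{250423828}{408049113} + 33234 = \frac{13560853797614}{408049113}$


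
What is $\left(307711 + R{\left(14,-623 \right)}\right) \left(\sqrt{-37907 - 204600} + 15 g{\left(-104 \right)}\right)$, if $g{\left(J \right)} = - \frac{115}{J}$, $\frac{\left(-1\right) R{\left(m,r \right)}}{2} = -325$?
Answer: $\frac{531922725}{104} + 308361 i \sqrt{242507} \approx 5.1146 \cdot 10^{6} + 1.5185 \cdot 10^{8} i$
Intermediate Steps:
$R{\left(m,r \right)} = 650$ ($R{\left(m,r \right)} = \left(-2\right) \left(-325\right) = 650$)
$\left(307711 + R{\left(14,-623 \right)}\right) \left(\sqrt{-37907 - 204600} + 15 g{\left(-104 \right)}\right) = \left(307711 + 650\right) \left(\sqrt{-37907 - 204600} + 15 \left(- \frac{115}{-104}\right)\right) = 308361 \left(\sqrt{-242507} + 15 \left(\left(-115\right) \left(- \frac{1}{104}\right)\right)\right) = 308361 \left(i \sqrt{242507} + 15 \cdot \frac{115}{104}\right) = 308361 \left(i \sqrt{242507} + \frac{1725}{104}\right) = 308361 \left(\frac{1725}{104} + i \sqrt{242507}\right) = \frac{531922725}{104} + 308361 i \sqrt{242507}$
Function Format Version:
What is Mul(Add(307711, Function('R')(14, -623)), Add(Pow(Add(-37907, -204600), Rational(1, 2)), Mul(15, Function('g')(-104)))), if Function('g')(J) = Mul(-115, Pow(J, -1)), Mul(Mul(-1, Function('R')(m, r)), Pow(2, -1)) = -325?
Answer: Add(Rational(531922725, 104), Mul(308361, I, Pow(242507, Rational(1, 2)))) ≈ Add(5.1146e+6, Mul(1.5185e+8, I))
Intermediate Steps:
Function('R')(m, r) = 650 (Function('R')(m, r) = Mul(-2, -325) = 650)
Mul(Add(307711, Function('R')(14, -623)), Add(Pow(Add(-37907, -204600), Rational(1, 2)), Mul(15, Function('g')(-104)))) = Mul(Add(307711, 650), Add(Pow(Add(-37907, -204600), Rational(1, 2)), Mul(15, Mul(-115, Pow(-104, -1))))) = Mul(308361, Add(Pow(-242507, Rational(1, 2)), Mul(15, Mul(-115, Rational(-1, 104))))) = Mul(308361, Add(Mul(I, Pow(242507, Rational(1, 2))), Mul(15, Rational(115, 104)))) = Mul(308361, Add(Mul(I, Pow(242507, Rational(1, 2))), Rational(1725, 104))) = Mul(308361, Add(Rational(1725, 104), Mul(I, Pow(242507, Rational(1, 2))))) = Add(Rational(531922725, 104), Mul(308361, I, Pow(242507, Rational(1, 2))))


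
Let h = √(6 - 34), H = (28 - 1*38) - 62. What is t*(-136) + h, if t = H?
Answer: 9792 + 2*I*√7 ≈ 9792.0 + 5.2915*I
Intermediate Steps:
H = -72 (H = (28 - 38) - 62 = -10 - 62 = -72)
t = -72
h = 2*I*√7 (h = √(-28) = 2*I*√7 ≈ 5.2915*I)
t*(-136) + h = -72*(-136) + 2*I*√7 = 9792 + 2*I*√7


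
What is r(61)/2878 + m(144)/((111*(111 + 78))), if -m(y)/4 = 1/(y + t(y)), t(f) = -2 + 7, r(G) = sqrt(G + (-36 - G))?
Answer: -4/3125871 + 3*I/1439 ≈ -1.2796e-6 + 0.0020848*I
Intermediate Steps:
r(G) = 6*I (r(G) = sqrt(-36) = 6*I)
t(f) = 5
m(y) = -4/(5 + y) (m(y) = -4/(y + 5) = -4/(5 + y))
r(61)/2878 + m(144)/((111*(111 + 78))) = (6*I)/2878 + (-4/(5 + 144))/((111*(111 + 78))) = (6*I)*(1/2878) + (-4/149)/((111*189)) = 3*I/1439 - 4*1/149/20979 = 3*I/1439 - 4/149*1/20979 = 3*I/1439 - 4/3125871 = -4/3125871 + 3*I/1439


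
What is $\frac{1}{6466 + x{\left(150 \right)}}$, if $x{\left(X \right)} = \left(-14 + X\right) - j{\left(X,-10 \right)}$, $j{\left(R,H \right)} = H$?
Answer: $\frac{1}{6612} \approx 0.00015124$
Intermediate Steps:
$x{\left(X \right)} = -4 + X$ ($x{\left(X \right)} = \left(-14 + X\right) - -10 = \left(-14 + X\right) + 10 = -4 + X$)
$\frac{1}{6466 + x{\left(150 \right)}} = \frac{1}{6466 + \left(-4 + 150\right)} = \frac{1}{6466 + 146} = \frac{1}{6612}$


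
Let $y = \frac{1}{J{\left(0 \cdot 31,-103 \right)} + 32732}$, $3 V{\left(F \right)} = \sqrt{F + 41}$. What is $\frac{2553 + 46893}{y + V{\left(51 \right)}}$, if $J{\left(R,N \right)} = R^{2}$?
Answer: $- \frac{14566198248}{98567311799} + \frac{317853867369024 \sqrt{23}}{98567311799} \approx 15465.0$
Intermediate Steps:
$V{\left(F \right)} = \frac{\sqrt{41 + F}}{3}$ ($V{\left(F \right)} = \frac{\sqrt{F + 41}}{3} = \frac{\sqrt{41 + F}}{3}$)
$y = \frac{1}{32732}$ ($y = \frac{1}{\left(0 \cdot 31\right)^{2} + 32732} = \frac{1}{0^{2} + 32732} = \frac{1}{0 + 32732} = \frac{1}{32732} \approx 3.0551 \cdot 10^{-5}$)
$\frac{2553 + 46893}{y + V{\left(51 \right)}} = \frac{2553 + 46893}{\frac{1}{32732} + \frac{\sqrt{41 + 51}}{3}} = \frac{49446}{\frac{1}{32732} + \frac{\sqrt{92}}{3}} = \frac{49446}{\frac{1}{32732} + \frac{2 \sqrt{23}}{3}}$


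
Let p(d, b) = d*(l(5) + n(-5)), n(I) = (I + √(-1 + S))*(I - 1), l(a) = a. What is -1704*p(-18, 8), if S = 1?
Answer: 1073520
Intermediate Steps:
n(I) = I*(-1 + I) (n(I) = (I + √(-1 + 1))*(I - 1) = (I + √0)*(-1 + I) = (I + 0)*(-1 + I) = I*(-1 + I))
p(d, b) = 35*d (p(d, b) = d*(5 - 5*(-1 - 5)) = d*(5 - 5*(-6)) = d*(5 + 30) = d*35 = 35*d)
-1704*p(-18, 8) = -59640*(-18) = -1704*(-630) = 1073520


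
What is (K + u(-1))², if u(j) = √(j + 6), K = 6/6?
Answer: (1 + √5)² ≈ 10.472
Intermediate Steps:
K = 1 (K = 6*(⅙) = 1)
u(j) = √(6 + j)
(K + u(-1))² = (1 + √(6 - 1))² = (1 + √5)²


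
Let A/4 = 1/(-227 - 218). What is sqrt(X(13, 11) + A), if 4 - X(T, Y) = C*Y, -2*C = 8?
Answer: 2*sqrt(2375855)/445 ≈ 6.9276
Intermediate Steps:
C = -4 (C = -1/2*8 = -4)
A = -4/445 (A = 4/(-227 - 218) = 4/(-445) = 4*(-1/445) = -4/445 ≈ -0.0089888)
X(T, Y) = 4 + 4*Y (X(T, Y) = 4 - (-4)*Y = 4 + 4*Y)
sqrt(X(13, 11) + A) = sqrt((4 + 4*11) - 4/445) = sqrt((4 + 44) - 4/445) = sqrt(48 - 4/445) = sqrt(21356/445) = 2*sqrt(2375855)/445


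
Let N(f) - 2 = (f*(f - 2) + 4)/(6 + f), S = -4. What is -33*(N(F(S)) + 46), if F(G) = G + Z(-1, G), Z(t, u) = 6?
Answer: -3201/2 ≈ -1600.5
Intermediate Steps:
F(G) = 6 + G (F(G) = G + 6 = 6 + G)
N(f) = 2 + (4 + f*(-2 + f))/(6 + f) (N(f) = 2 + (f*(f - 2) + 4)/(6 + f) = 2 + (f*(-2 + f) + 4)/(6 + f) = 2 + (4 + f*(-2 + f))/(6 + f))
-33*(N(F(S)) + 46) = -33*((16 + (6 - 4)**2)/(6 + (6 - 4)) + 46) = -33*((16 + 2**2)/(6 + 2) + 46) = -33*((16 + 4)/8 + 46) = -33*((1/8)*20 + 46) = -33*(5/2 + 46) = -33*97/2 = -3201/2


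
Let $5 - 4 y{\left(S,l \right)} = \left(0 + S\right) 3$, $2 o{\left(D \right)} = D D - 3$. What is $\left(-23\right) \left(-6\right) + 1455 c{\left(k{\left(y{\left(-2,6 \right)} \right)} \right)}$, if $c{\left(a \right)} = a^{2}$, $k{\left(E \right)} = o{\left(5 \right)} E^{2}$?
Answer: $\frac{2577656583}{256} \approx 1.0069 \cdot 10^{7}$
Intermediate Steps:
$o{\left(D \right)} = - \frac{3}{2} + \frac{D^{2}}{2}$ ($o{\left(D \right)} = \frac{D D - 3}{2} = \frac{D^{2} - 3}{2} = \frac{-3 + D^{2}}{2} = - \frac{3}{2} + \frac{D^{2}}{2}$)
$y{\left(S,l \right)} = \frac{5}{4} - \frac{3 S}{4}$ ($y{\left(S,l \right)} = \frac{5}{4} - \frac{\left(0 + S\right) 3}{4} = \frac{5}{4} - \frac{S 3}{4} = \frac{5}{4} - \frac{3 S}{4}$)
$k{\left(E \right)} = 11 E^{2}$ ($k{\left(E \right)} = \left(- \frac{3}{2} + \frac{5^{2}}{2}\right) E^{2} = \left(- \frac{3}{2} + \frac{1}{2} \cdot 25\right) E^{2} = \left(- \frac{3}{2} + \frac{25}{2}\right) E^{2} = 11 E^{2}$)
$\left(-23\right) \left(-6\right) + 1455 c{\left(k{\left(y{\left(-2,6 \right)} \right)} \right)} = \left(-23\right) \left(-6\right) + 1455 \left(11 \left(\frac{5}{4} - - \frac{3}{2}\right)^{2}\right)^{2} = 138 + 1455 \left(11 \left(\frac{5}{4} + \frac{3}{2}\right)^{2}\right)^{2} = 138 + 1455 \left(11 \left(\frac{11}{4}\right)^{2}\right)^{2} = 138 + 1455 \left(11 \cdot \frac{121}{16}\right)^{2} = 138 + 1455 \left(\frac{1331}{16}\right)^{2} = 138 + 1455 \cdot \frac{1771561}{256} = 138 + \frac{2577621255}{256} = \frac{2577656583}{256}$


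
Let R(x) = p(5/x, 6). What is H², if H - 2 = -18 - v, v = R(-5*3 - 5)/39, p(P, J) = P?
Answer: 6225025/24336 ≈ 255.79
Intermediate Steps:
R(x) = 5/x
v = -1/156 (v = (5/(-5*3 - 5))/39 = (5/(-15 - 5))*(1/39) = (5/(-20))*(1/39) = (5*(-1/20))*(1/39) = -¼*1/39 = -1/156 ≈ -0.0064103)
H = -2495/156 (H = 2 + (-18 - 1*(-1/156)) = 2 + (-18 + 1/156) = 2 - 2807/156 = -2495/156 ≈ -15.994)
H² = (-2495/156)² = 6225025/24336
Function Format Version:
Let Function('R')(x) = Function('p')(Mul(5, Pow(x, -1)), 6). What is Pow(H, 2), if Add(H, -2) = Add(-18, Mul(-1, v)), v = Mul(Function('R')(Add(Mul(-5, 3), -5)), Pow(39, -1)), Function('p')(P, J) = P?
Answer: Rational(6225025, 24336) ≈ 255.79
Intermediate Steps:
Function('R')(x) = Mul(5, Pow(x, -1))
v = Rational(-1, 156) (v = Mul(Mul(5, Pow(Add(Mul(-5, 3), -5), -1)), Pow(39, -1)) = Mul(Mul(5, Pow(Add(-15, -5), -1)), Rational(1, 39)) = Mul(Mul(5, Pow(-20, -1)), Rational(1, 39)) = Mul(Mul(5, Rational(-1, 20)), Rational(1, 39)) = Mul(Rational(-1, 4), Rational(1, 39)) = Rational(-1, 156) ≈ -0.0064103)
H = Rational(-2495, 156) (H = Add(2, Add(-18, Mul(-1, Rational(-1, 156)))) = Add(2, Add(-18, Rational(1, 156))) = Add(2, Rational(-2807, 156)) = Rational(-2495, 156) ≈ -15.994)
Pow(H, 2) = Pow(Rational(-2495, 156), 2) = Rational(6225025, 24336)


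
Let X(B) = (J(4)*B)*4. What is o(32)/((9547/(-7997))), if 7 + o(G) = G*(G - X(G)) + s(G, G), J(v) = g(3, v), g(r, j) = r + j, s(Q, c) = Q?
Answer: 220901131/9547 ≈ 23138.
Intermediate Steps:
g(r, j) = j + r
J(v) = 3 + v (J(v) = v + 3 = 3 + v)
X(B) = 28*B (X(B) = ((3 + 4)*B)*4 = (7*B)*4 = 28*B)
o(G) = -7 + G - 27*G**2 (o(G) = -7 + (G*(G - 28*G) + G) = -7 + (G*(-27*G) + G) = -7 + (-27*G**2 + G) = -7 + (G - 27*G**2) = -7 + G - 27*G**2)
o(32)/((9547/(-7997))) = (-7 + 32 - 27*32**2)/((9547/(-7997))) = (-7 + 32 - 27*1024)/((9547*(-1/7997))) = (-7 + 32 - 27648)/(-9547/7997) = -27623*(-7997/9547) = 220901131/9547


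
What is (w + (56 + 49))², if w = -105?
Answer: 0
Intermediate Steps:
(w + (56 + 49))² = (-105 + (56 + 49))² = (-105 + 105)² = 0² = 0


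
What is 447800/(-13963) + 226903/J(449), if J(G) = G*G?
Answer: -87108681211/2814954763 ≈ -30.945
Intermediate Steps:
J(G) = G²
447800/(-13963) + 226903/J(449) = 447800/(-13963) + 226903/(449²) = 447800*(-1/13963) + 226903/201601 = -447800/13963 + 226903*(1/201601) = -447800/13963 + 226903/201601 = -87108681211/2814954763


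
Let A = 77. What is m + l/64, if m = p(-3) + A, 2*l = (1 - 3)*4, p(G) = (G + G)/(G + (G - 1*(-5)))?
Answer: 1327/16 ≈ 82.938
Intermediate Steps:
p(G) = 2*G/(5 + 2*G) (p(G) = (2*G)/(G + (G + 5)) = (2*G)/(G + (5 + G)) = (2*G)/(5 + 2*G) = 2*G/(5 + 2*G))
l = -4 (l = ((1 - 3)*4)/2 = (-2*4)/2 = (½)*(-8) = -4)
m = 83 (m = 2*(-3)/(5 + 2*(-3)) + 77 = 2*(-3)/(5 - 6) + 77 = 2*(-3)/(-1) + 77 = 2*(-3)*(-1) + 77 = 6 + 77 = 83)
m + l/64 = 83 - 4/64 = 83 + (1/64)*(-4) = 83 - 1/16 = 1327/16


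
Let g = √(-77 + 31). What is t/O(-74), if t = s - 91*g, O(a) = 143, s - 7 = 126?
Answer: 133/143 - 7*I*√46/11 ≈ 0.93007 - 4.316*I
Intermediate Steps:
s = 133 (s = 7 + 126 = 133)
g = I*√46 (g = √(-46) = I*√46 ≈ 6.7823*I)
t = 133 - 91*I*√46 ≈ 133.0 - 617.19*I
t/O(-74) = (133 - 91*I*√46)/143 = (133 - 91*I*√46)*(1/143) = 133/143 - 7*I*√46/11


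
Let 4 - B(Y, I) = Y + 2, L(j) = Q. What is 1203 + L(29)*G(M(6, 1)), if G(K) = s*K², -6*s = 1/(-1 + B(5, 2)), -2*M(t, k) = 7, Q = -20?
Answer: 28627/24 ≈ 1192.8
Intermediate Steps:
L(j) = -20
M(t, k) = -7/2 (M(t, k) = -½*7 = -7/2)
B(Y, I) = 2 - Y (B(Y, I) = 4 - (Y + 2) = 4 - (2 + Y) = 4 + (-2 - Y) = 2 - Y)
s = 1/24 (s = -1/(6*(-1 + (2 - 1*5))) = -1/(6*(-1 + (2 - 5))) = -1/(6*(-1 - 3)) = -⅙/(-4) = -⅙*(-¼) = 1/24 ≈ 0.041667)
G(K) = K²/24
1203 + L(29)*G(M(6, 1)) = 1203 - 5*(-7/2)²/6 = 1203 - 5*49/(6*4) = 1203 - 20*49/96 = 1203 - 245/24 = 28627/24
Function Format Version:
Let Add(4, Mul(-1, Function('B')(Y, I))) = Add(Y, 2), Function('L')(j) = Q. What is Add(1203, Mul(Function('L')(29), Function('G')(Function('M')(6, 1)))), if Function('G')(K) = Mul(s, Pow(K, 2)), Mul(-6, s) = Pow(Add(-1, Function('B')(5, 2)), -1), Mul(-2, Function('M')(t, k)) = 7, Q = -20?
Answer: Rational(28627, 24) ≈ 1192.8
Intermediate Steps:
Function('L')(j) = -20
Function('M')(t, k) = Rational(-7, 2) (Function('M')(t, k) = Mul(Rational(-1, 2), 7) = Rational(-7, 2))
Function('B')(Y, I) = Add(2, Mul(-1, Y)) (Function('B')(Y, I) = Add(4, Mul(-1, Add(Y, 2))) = Add(4, Mul(-1, Add(2, Y))) = Add(4, Add(-2, Mul(-1, Y))) = Add(2, Mul(-1, Y)))
s = Rational(1, 24) (s = Mul(Rational(-1, 6), Pow(Add(-1, Add(2, Mul(-1, 5))), -1)) = Mul(Rational(-1, 6), Pow(Add(-1, Add(2, -5)), -1)) = Mul(Rational(-1, 6), Pow(Add(-1, -3), -1)) = Mul(Rational(-1, 6), Pow(-4, -1)) = Mul(Rational(-1, 6), Rational(-1, 4)) = Rational(1, 24) ≈ 0.041667)
Function('G')(K) = Mul(Rational(1, 24), Pow(K, 2))
Add(1203, Mul(Function('L')(29), Function('G')(Function('M')(6, 1)))) = Add(1203, Mul(-20, Mul(Rational(1, 24), Pow(Rational(-7, 2), 2)))) = Add(1203, Mul(-20, Mul(Rational(1, 24), Rational(49, 4)))) = Add(1203, Mul(-20, Rational(49, 96))) = Add(1203, Rational(-245, 24)) = Rational(28627, 24)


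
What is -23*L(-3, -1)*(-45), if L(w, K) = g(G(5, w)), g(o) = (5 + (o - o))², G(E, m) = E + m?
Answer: 25875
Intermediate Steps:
g(o) = 25 (g(o) = (5 + 0)² = 5² = 25)
L(w, K) = 25
-23*L(-3, -1)*(-45) = -23*25*(-45) = -575*(-45) = 25875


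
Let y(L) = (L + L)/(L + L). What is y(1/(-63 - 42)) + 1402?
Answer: 1403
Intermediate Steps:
y(L) = 1 (y(L) = (2*L)/((2*L)) = (2*L)*(1/(2*L)) = 1)
y(1/(-63 - 42)) + 1402 = 1 + 1402 = 1403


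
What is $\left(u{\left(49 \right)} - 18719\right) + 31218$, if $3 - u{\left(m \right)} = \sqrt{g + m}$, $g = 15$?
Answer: $12494$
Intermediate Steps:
$u{\left(m \right)} = 3 - \sqrt{15 + m}$
$\left(u{\left(49 \right)} - 18719\right) + 31218 = \left(\left(3 - \sqrt{15 + 49}\right) - 18719\right) + 31218 = \left(\left(3 - \sqrt{64}\right) - 18719\right) + 31218 = \left(\left(3 - 8\right) - 18719\right) + 31218 = \left(-5 - 18719\right) + 31218 = -18724 + 31218 = 12494$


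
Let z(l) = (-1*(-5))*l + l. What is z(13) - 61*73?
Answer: -4375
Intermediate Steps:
z(l) = 6*l (z(l) = 5*l + l = 6*l)
z(13) - 61*73 = 6*13 - 61*73 = 78 - 4453 = -4375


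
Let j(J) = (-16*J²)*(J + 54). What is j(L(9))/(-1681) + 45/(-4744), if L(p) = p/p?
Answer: 4099075/7974664 ≈ 0.51401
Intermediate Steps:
L(p) = 1
j(J) = -16*J²*(54 + J) (j(J) = (-16*J²)*(54 + J) = -16*J²*(54 + J))
j(L(9))/(-1681) + 45/(-4744) = (16*1²*(-54 - 1*1))/(-1681) + 45/(-4744) = (16*1*(-54 - 1))*(-1/1681) + 45*(-1/4744) = (16*1*(-55))*(-1/1681) - 45/4744 = -880*(-1/1681) - 45/4744 = 880/1681 - 45/4744 = 4099075/7974664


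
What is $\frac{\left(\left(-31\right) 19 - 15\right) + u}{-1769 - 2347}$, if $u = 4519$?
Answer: $- \frac{1305}{1372} \approx -0.95117$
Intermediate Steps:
$\frac{\left(\left(-31\right) 19 - 15\right) + u}{-1769 - 2347} = \frac{\left(\left(-31\right) 19 - 15\right) + 4519}{-1769 - 2347} = \frac{\left(-589 - 15\right) + 4519}{-4116} = \left(-604 + 4519\right) \left(- \frac{1}{4116}\right) = 3915 \left(- \frac{1}{4116}\right) = - \frac{1305}{1372}$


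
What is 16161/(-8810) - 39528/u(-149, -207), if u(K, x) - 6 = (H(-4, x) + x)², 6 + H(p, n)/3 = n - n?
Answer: -388829757/148686370 ≈ -2.6151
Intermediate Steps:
H(p, n) = -18 (H(p, n) = -18 + 3*(n - n) = -18 + 3*0 = -18 + 0 = -18)
u(K, x) = 6 + (-18 + x)²
16161/(-8810) - 39528/u(-149, -207) = 16161/(-8810) - 39528/(6 + (-18 - 207)²) = 16161*(-1/8810) - 39528/(6 + (-225)²) = -16161/8810 - 39528/(6 + 50625) = -16161/8810 - 39528/50631 = -16161/8810 - 39528*1/50631 = -16161/8810 - 13176/16877 = -388829757/148686370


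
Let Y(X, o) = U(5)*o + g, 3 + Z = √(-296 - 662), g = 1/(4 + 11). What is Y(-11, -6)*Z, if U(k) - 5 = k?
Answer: 899/5 - 899*I*√958/15 ≈ 179.8 - 1855.0*I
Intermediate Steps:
U(k) = 5 + k
g = 1/15 ≈ 0.066667
Z = -3 + I*√958 (Z = -3 + √(-296 - 662) = -3 + √(-958) = -3 + I*√958 ≈ -3.0 + 30.952*I)
Y(X, o) = 1/15 + 10*o (Y(X, o) = (5 + 5)*o + 1/15 = 10*o + 1/15 = 1/15 + 10*o)
Y(-11, -6)*Z = (1/15 + 10*(-6))*(-3 + I*√958) = (1/15 - 60)*(-3 + I*√958) = -899*(-3 + I*√958)/15 = 899/5 - 899*I*√958/15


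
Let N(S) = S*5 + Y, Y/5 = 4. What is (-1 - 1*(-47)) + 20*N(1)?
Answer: 546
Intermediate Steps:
Y = 20 (Y = 5*4 = 20)
N(S) = 20 + 5*S (N(S) = S*5 + 20 = 5*S + 20 = 20 + 5*S)
(-1 - 1*(-47)) + 20*N(1) = (-1 - 1*(-47)) + 20*(20 + 5*1) = (-1 + 47) + 20*(20 + 5) = 46 + 20*25 = 46 + 500 = 546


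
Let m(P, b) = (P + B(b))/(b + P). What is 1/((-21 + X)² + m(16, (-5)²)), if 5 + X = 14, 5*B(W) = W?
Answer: 41/5925 ≈ 0.0069198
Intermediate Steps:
B(W) = W/5
X = 9 (X = -5 + 14 = 9)
m(P, b) = (P + b/5)/(P + b) (m(P, b) = (P + b/5)/(b + P) = (P + b/5)/(P + b))
1/((-21 + X)² + m(16, (-5)²)) = 1/((-21 + 9)² + (16 + (⅕)*(-5)²)/(16 + (-5)²)) = 1/((-12)² + (16 + (⅕)*25)/(16 + 25)) = 1/(144 + (16 + 5)/41) = 1/(144 + (1/41)*21) = 1/(144 + 21/41) = 1/(5925/41) = 41/5925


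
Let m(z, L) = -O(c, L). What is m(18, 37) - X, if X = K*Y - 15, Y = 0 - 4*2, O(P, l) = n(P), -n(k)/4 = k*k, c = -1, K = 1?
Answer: 27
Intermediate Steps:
n(k) = -4*k² (n(k) = -4*k*k = -4*k²)
O(P, l) = -4*P²
m(z, L) = 4 (m(z, L) = -(-4)*(-1)² = -(-4) = -1*(-4) = 4)
Y = -8 (Y = 0 - 8 = -8)
X = -23 (X = 1*(-8) - 15 = -8 - 15 = -23)
m(18, 37) - X = 4 - 1*(-23) = 4 + 23 = 27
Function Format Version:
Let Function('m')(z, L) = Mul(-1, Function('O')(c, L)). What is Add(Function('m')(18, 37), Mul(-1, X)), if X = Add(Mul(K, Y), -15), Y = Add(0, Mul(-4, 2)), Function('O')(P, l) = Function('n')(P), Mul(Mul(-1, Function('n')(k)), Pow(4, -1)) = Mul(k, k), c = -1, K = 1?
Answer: 27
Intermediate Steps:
Function('n')(k) = Mul(-4, Pow(k, 2)) (Function('n')(k) = Mul(-4, Mul(k, k)) = Mul(-4, Pow(k, 2)))
Function('O')(P, l) = Mul(-4, Pow(P, 2))
Function('m')(z, L) = 4 (Function('m')(z, L) = Mul(-1, Mul(-4, Pow(-1, 2))) = Mul(-1, Mul(-4, 1)) = Mul(-1, -4) = 4)
Y = -8 (Y = Add(0, -8) = -8)
X = -23 (X = Add(Mul(1, -8), -15) = Add(-8, -15) = -23)
Add(Function('m')(18, 37), Mul(-1, X)) = Add(4, Mul(-1, -23)) = Add(4, 23) = 27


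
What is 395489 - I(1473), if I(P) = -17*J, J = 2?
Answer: 395523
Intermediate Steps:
I(P) = -34 (I(P) = -17*2 = -34)
395489 - I(1473) = 395489 - 1*(-34) = 395489 + 34 = 395523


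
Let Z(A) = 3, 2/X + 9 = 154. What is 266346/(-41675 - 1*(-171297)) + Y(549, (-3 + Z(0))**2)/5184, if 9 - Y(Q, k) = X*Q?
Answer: 11124099613/5413014720 ≈ 2.0551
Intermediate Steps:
X = 2/145 (X = 2/(-9 + 154) = 2/145 ≈ 0.013793)
Y(Q, k) = 9 - 2*Q/145
266346/(-41675 - 1*(-171297)) + Y(549, (-3 + Z(0))**2)/5184 = 266346/(-41675 - 1*(-171297)) + (9 - 2/145*549)/5184 = 266346/(-41675 + 171297) + (9 - 1098/145)*(1/5184) = 266346/129622 + (207/145)*(1/5184) = 266346*(1/129622) + 23/83520 = 133173/64811 + 23/83520 = 11124099613/5413014720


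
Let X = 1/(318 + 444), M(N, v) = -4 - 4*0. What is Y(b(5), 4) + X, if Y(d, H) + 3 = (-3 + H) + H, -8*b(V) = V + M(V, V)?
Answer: 1525/762 ≈ 2.0013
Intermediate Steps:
M(N, v) = -4 (M(N, v) = -4 + 0 = -4)
b(V) = 1/2 - V/8 (b(V) = -(V - 4)/8 = -(-4 + V)/8 = 1/2 - V/8)
Y(d, H) = -6 + 2*H (Y(d, H) = -3 + ((-3 + H) + H) = -3 + (-3 + 2*H) = -6 + 2*H)
X = 1/762 ≈ 0.0013123
Y(b(5), 4) + X = (-6 + 2*4) + 1/762 = (-6 + 8) + 1/762 = 2 + 1/762 = 1525/762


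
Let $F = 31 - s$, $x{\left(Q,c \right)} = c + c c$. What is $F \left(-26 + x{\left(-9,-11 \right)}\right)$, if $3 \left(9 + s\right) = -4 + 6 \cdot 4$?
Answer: $2800$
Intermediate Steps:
$s = - \frac{7}{3}$ ($s = -9 + \frac{-4 + 6 \cdot 4}{3} = -9 + \frac{-4 + 24}{3} = -9 + \frac{1}{3} \cdot 20 = -9 + \frac{20}{3} = - \frac{7}{3} \approx -2.3333$)
$x{\left(Q,c \right)} = c + c^{2}$
$F = \frac{100}{3}$ ($F = 31 - - \frac{7}{3} = 31 + \frac{7}{3} = \frac{100}{3} \approx 33.333$)
$F \left(-26 + x{\left(-9,-11 \right)}\right) = \frac{100 \left(-26 - 11 \left(1 - 11\right)\right)}{3} = \frac{100 \left(-26 - -110\right)}{3} = \frac{100 \left(-26 + 110\right)}{3} = \frac{100}{3} \cdot 84 = 2800$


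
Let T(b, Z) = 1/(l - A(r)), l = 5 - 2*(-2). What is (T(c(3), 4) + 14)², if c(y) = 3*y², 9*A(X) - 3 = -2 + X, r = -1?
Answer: 16129/81 ≈ 199.12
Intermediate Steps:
A(X) = ⅑ + X/9 (A(X) = ⅓ + (-2 + X)/9 = ⅓ + (-2/9 + X/9) = ⅑ + X/9)
l = 9 (l = 5 + 4 = 9)
T(b, Z) = ⅑ (T(b, Z) = 1/(9 - (⅑ + (⅑)*(-1))) = 1/(9 - (⅑ - ⅑)) = 1/(9 - 1*0) = 1/(9 + 0) = 1/9 = ⅑)
(T(c(3), 4) + 14)² = (⅑ + 14)² = (127/9)² = 16129/81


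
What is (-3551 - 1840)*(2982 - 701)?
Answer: -12296871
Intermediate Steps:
(-3551 - 1840)*(2982 - 701) = -5391*2281 = -12296871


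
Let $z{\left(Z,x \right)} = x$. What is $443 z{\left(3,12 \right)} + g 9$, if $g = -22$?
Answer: $5118$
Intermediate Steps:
$443 z{\left(3,12 \right)} + g 9 = 443 \cdot 12 - 198 = 5316 - 198 = 5118$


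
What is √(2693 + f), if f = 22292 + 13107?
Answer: 2*√9523 ≈ 195.17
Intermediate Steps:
f = 35399
√(2693 + f) = √(2693 + 35399) = √38092 = 2*√9523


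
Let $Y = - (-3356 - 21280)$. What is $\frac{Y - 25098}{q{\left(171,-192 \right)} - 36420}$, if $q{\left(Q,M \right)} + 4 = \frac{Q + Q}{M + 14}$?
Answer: $\frac{41118}{3241907} \approx 0.012683$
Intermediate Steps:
$q{\left(Q,M \right)} = -4 + \frac{2 Q}{14 + M}$ ($q{\left(Q,M \right)} = -4 + \frac{Q + Q}{M + 14} = -4 + \frac{2 Q}{14 + M}$)
$Y = 24636$ ($Y = \left(-1\right) \left(-24636\right) = 24636$)
$\frac{Y - 25098}{q{\left(171,-192 \right)} - 36420} = \frac{24636 - 25098}{\frac{2 \left(-28 + 171 - -384\right)}{14 - 192} - 36420} = - \frac{462}{\frac{2 \left(-28 + 171 + 384\right)}{-178} - 36420} = - \frac{462}{2 \left(- \frac{1}{178}\right) 527 - 36420} = - \frac{462}{- \frac{527}{89} - 36420} = - \frac{462}{- \frac{3241907}{89}} = \left(-462\right) \left(- \frac{89}{3241907}\right) = \frac{41118}{3241907}$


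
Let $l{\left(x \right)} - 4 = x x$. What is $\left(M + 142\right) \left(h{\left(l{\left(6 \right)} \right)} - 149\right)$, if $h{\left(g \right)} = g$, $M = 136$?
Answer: $-30302$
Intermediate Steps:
$l{\left(x \right)} = 4 + x^{2}$ ($l{\left(x \right)} = 4 + x x = 4 + x^{2}$)
$\left(M + 142\right) \left(h{\left(l{\left(6 \right)} \right)} - 149\right) = \left(136 + 142\right) \left(\left(4 + 6^{2}\right) - 149\right) = 278 \left(\left(4 + 36\right) - 149\right) = 278 \left(40 - 149\right) = 278 \left(-109\right) = -30302$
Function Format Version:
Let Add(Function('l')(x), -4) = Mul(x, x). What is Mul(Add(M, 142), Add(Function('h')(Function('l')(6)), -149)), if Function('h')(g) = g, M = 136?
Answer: -30302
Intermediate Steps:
Function('l')(x) = Add(4, Pow(x, 2)) (Function('l')(x) = Add(4, Mul(x, x)) = Add(4, Pow(x, 2)))
Mul(Add(M, 142), Add(Function('h')(Function('l')(6)), -149)) = Mul(Add(136, 142), Add(Add(4, Pow(6, 2)), -149)) = Mul(278, Add(Add(4, 36), -149)) = Mul(278, Add(40, -149)) = Mul(278, -109) = -30302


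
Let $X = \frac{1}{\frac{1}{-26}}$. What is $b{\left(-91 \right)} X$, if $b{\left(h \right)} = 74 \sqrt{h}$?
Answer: $- 1924 i \sqrt{91} \approx - 18354.0 i$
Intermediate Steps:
$X = -26$ ($X = \frac{1}{- \frac{1}{26}} = -26$)
$b{\left(-91 \right)} X = 74 \sqrt{-91} \left(-26\right) = 74 i \sqrt{91} \left(-26\right) = - 1924 i \sqrt{91}$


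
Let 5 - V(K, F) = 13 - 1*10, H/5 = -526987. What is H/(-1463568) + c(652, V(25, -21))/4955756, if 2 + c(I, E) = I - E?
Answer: 3264760831981/1813271474352 ≈ 1.8005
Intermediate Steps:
H = -2634935 (H = 5*(-526987) = -2634935)
V(K, F) = 2 (V(K, F) = 5 - (13 - 1*10) = 5 - (13 - 10) = 5 - 1*3 = 5 - 3 = 2)
c(I, E) = -2 + I - E (c(I, E) = -2 + (I - E) = -2 + I - E)
H/(-1463568) + c(652, V(25, -21))/4955756 = -2634935/(-1463568) + (-2 + 652 - 1*2)/4955756 = -2634935*(-1/1463568) + (-2 + 652 - 2)*(1/4955756) = 2634935/1463568 + 648*(1/4955756) = 2634935/1463568 + 162/1238939 = 3264760831981/1813271474352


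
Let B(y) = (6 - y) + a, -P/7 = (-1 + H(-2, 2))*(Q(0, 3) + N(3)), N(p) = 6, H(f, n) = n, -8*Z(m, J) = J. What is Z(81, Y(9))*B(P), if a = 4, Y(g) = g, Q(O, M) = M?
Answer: -657/8 ≈ -82.125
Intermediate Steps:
Z(m, J) = -J/8
P = -63 (P = -7*(-1 + 2)*(3 + 6) = -7*9 = -63)
B(y) = 10 - y (B(y) = (6 - y) + 4 = 10 - y)
Z(81, Y(9))*B(P) = (-⅛*9)*(10 - 1*(-63)) = -9*(10 + 63)/8 = -9/8*73 = -657/8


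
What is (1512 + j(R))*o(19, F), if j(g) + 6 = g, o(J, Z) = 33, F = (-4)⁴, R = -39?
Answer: 48411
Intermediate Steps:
F = 256
j(g) = -6 + g
(1512 + j(R))*o(19, F) = (1512 + (-6 - 39))*33 = (1512 - 45)*33 = 1467*33 = 48411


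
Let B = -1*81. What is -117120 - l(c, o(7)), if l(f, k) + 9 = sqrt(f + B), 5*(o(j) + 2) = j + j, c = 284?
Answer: -117111 - sqrt(203) ≈ -1.1713e+5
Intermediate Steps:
o(j) = -2 + 2*j/5 (o(j) = -2 + (j + j)/5 = -2 + (2*j)/5 = -2 + 2*j/5)
B = -81
l(f, k) = -9 + sqrt(-81 + f) (l(f, k) = -9 + sqrt(f - 81) = -9 + sqrt(-81 + f))
-117120 - l(c, o(7)) = -117120 - (-9 + sqrt(-81 + 284)) = -117120 - (-9 + sqrt(203)) = -117120 + (9 - sqrt(203)) = -117111 - sqrt(203)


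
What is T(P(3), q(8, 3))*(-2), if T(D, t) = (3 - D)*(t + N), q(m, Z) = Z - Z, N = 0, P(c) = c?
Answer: 0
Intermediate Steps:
q(m, Z) = 0
T(D, t) = t*(3 - D) (T(D, t) = (3 - D)*(t + 0) = (3 - D)*t = t*(3 - D))
T(P(3), q(8, 3))*(-2) = (0*(3 - 1*3))*(-2) = (0*(3 - 3))*(-2) = (0*0)*(-2) = 0*(-2) = 0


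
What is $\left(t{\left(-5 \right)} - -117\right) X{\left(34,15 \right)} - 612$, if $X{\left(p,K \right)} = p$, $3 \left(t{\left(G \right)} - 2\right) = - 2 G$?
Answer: $\frac{10642}{3} \approx 3547.3$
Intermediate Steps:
$t{\left(G \right)} = 2 - \frac{2 G}{3}$ ($t{\left(G \right)} = 2 + \frac{\left(-2\right) G}{3} = 2 - \frac{2 G}{3}$)
$\left(t{\left(-5 \right)} - -117\right) X{\left(34,15 \right)} - 612 = \left(\left(2 - - \frac{10}{3}\right) - -117\right) 34 - 612 = \left(\left(2 + \frac{10}{3}\right) + 117\right) 34 - 612 = \left(\frac{16}{3} + 117\right) 34 - 612 = \frac{367}{3} \cdot 34 - 612 = \frac{12478}{3} - 612 = \frac{10642}{3}$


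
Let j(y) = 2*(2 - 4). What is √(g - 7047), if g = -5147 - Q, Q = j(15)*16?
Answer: I*√12130 ≈ 110.14*I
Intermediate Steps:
j(y) = -4 (j(y) = 2*(-2) = -4)
Q = -64 (Q = -4*16 = -64)
g = -5083 (g = -5147 - 1*(-64) = -5147 + 64 = -5083)
√(g - 7047) = √(-5083 - 7047) = √(-12130) = I*√12130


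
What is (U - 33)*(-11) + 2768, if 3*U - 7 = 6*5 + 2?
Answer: 2988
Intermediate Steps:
U = 13 (U = 7/3 + (6*5 + 2)/3 = 7/3 + (30 + 2)/3 = 7/3 + (⅓)*32 = 7/3 + 32/3 = 13)
(U - 33)*(-11) + 2768 = (13 - 33)*(-11) + 2768 = -20*(-11) + 2768 = 220 + 2768 = 2988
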